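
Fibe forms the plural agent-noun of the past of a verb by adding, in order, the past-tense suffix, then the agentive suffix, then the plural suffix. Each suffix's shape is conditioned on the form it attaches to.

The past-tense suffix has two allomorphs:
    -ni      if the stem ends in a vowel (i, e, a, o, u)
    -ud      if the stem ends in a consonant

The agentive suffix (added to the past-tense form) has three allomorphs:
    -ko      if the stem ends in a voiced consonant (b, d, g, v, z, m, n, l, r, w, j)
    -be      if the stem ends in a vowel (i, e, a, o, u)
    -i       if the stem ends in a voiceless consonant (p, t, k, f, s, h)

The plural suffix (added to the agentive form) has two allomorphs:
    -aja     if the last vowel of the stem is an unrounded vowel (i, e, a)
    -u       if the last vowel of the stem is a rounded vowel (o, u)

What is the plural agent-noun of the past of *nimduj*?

nimdujudkou

The final sound of *nimduj* is /j/, which is a consonant, so the past-tense suffix is -ud, giving *nimdujud*.
Since the final sound of the past-tense form *nimdujud* is /d/ (a voiced consonant), it takes -ko, giving *nimdujudko*.
The agentive form *nimdujudko* — last vowel /o/ (a rounded vowel) → -u → *nimdujudkou*.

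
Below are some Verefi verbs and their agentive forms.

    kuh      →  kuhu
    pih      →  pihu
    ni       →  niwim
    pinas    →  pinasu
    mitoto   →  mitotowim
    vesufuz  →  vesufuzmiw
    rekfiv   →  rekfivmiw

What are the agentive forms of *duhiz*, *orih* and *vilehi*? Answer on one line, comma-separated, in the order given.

duhizmiw, orihu, vilehiwim

The suffix is conditioned by the final sound: -u when the stem ends in a voiceless consonant (*kuh*, *pih*, *pinas*); -miw when the stem ends in a voiced consonant (*vesufuz*, *rekfiv*); -wim when the stem ends in a vowel (*ni*, *mitoto*).
Since the final sound of *duhiz* is /z/ (a voiced consonant), it takes -miw, giving *duhizmiw*.
*orih* — final sound /h/ (a voiceless consonant) → -u → *orihu*.
*vilehi*: final sound = /i/, a vowel → -wim → *vilehiwim*.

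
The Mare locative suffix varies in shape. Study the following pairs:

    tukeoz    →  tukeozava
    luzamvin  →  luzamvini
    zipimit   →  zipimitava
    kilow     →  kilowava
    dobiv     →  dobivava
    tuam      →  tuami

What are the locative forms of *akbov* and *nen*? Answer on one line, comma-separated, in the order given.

akbovava, neni

The alternation tracks the final consonant of the stem — -i when the stem ends in a nasal (*luzamvin*, *tuam*); -ava when the stem ends in a non-nasal consonant (*tukeoz*, *zipimit*, *kilow*, *dobiv*).
The final consonant of *akbov* is /v/, which is non-nasal, so the suffix is -ava, giving *akbovava*.
Since the final consonant of *nen* is /n/ (a nasal), it takes -i, giving *neni*.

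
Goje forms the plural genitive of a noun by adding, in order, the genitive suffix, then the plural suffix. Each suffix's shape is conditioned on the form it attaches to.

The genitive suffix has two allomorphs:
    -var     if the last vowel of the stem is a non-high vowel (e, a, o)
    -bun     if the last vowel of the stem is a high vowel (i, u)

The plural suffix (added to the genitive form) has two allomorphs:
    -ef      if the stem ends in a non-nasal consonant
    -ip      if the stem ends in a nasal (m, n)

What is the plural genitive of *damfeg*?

The last vowel of *damfeg* is /e/, which is a non-high vowel, so the genitive suffix is -var, giving *damfegvar*.
The genitive form *damfegvar* — final consonant /r/ (non-nasal) → -ef → *damfegvaref*.

damfegvaref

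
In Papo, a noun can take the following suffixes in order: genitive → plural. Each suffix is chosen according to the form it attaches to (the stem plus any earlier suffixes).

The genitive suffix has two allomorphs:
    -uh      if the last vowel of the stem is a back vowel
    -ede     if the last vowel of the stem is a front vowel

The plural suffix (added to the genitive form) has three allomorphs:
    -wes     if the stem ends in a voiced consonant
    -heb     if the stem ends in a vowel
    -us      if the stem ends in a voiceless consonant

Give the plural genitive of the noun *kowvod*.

kowvoduhus

The last vowel of *kowvod* is /o/, which is a back vowel, so the genitive suffix is -uh, giving *kowvoduh*.
The final sound of the genitive form *kowvoduh* is /h/, which is a voiceless consonant, so the plural suffix is -us, giving *kowvoduhus*.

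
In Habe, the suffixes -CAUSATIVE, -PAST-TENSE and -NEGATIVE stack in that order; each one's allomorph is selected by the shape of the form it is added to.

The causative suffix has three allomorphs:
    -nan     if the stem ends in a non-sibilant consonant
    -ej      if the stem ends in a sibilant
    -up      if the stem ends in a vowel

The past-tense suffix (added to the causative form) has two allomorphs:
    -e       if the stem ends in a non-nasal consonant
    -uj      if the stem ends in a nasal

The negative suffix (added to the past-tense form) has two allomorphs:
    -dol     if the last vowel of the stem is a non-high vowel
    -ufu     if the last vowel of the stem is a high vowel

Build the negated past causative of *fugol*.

Since the final sound of *fugol* is /l/ (a non-sibilant consonant), it takes -nan, giving *fugolnan*.
The causative form *fugolnan* — final consonant /n/ (a nasal) → -uj → *fugolnanuj*.
Since the last vowel of the past-tense form *fugolnanuj* is /u/ (a high vowel), it takes -ufu, giving *fugolnanujufu*.

fugolnanujufu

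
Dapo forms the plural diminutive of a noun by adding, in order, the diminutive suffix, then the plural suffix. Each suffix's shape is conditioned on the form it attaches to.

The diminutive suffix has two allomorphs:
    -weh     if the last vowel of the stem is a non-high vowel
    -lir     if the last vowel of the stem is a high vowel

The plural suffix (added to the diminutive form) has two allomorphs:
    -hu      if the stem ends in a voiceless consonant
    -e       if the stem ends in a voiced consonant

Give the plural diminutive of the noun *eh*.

Since the last vowel of *eh* is /e/ (a non-high vowel), it takes -weh, giving *ehweh*.
The diminutive form *ehweh*: final consonant = /h/, voiceless → -hu → *ehwehhu*.

ehwehhu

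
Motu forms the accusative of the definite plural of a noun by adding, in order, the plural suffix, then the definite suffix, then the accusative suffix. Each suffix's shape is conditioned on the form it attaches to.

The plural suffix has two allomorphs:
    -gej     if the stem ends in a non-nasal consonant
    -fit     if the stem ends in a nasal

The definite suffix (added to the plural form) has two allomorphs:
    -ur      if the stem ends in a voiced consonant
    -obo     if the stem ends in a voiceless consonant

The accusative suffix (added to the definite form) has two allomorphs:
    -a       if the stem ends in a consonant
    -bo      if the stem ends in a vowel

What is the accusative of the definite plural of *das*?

dasgejura

Since the final consonant of *das* is /s/ (non-nasal), it takes -gej, giving *dasgej*.
The plural form *dasgej*: final consonant = /j/, voiced → -ur → *dasgejur*.
Since the final sound of the definite form *dasgejur* is /r/ (a consonant), it takes -a, giving *dasgejura*.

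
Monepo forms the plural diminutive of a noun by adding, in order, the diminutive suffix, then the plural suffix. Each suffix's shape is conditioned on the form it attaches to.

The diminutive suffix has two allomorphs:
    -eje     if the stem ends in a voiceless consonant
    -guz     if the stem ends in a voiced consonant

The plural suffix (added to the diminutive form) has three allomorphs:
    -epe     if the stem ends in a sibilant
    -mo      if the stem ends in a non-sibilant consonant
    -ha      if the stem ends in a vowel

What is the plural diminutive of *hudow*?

*hudow* — final consonant /w/ (voiced) → -guz → *hudowguz*.
Since the final sound of the diminutive form *hudowguz* is /z/ (a sibilant), it takes -epe, giving *hudowguzepe*.

hudowguzepe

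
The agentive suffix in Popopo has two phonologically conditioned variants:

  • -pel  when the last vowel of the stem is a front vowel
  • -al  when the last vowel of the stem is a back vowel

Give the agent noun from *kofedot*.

*kofedot* — last vowel /o/ (a back vowel) → -al → *kofedotal*.

kofedotal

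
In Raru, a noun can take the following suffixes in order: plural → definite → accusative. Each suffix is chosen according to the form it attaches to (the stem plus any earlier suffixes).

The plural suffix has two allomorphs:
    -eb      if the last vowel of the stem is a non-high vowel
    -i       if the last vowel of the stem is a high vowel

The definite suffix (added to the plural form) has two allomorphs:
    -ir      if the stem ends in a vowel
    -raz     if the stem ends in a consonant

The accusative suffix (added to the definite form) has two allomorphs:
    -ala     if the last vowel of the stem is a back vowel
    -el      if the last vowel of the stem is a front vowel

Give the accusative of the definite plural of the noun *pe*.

*pe* — last vowel /e/ (a non-high vowel) → -eb → *peeb*.
Since the final sound of the plural form *peeb* is /b/ (a consonant), it takes -raz, giving *peebraz*.
The definite form *peebraz* — last vowel /a/ (a back vowel) → -ala → *peebrazala*.

peebrazala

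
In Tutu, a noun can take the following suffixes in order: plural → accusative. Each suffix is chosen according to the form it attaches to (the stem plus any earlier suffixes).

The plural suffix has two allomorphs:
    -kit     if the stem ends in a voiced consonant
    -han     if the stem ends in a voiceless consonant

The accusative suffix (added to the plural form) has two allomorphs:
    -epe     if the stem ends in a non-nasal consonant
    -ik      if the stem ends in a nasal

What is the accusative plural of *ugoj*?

ugojkitepe

Since the final consonant of *ugoj* is /j/ (voiced), it takes -kit, giving *ugojkit*.
The plural form *ugojkit* — final consonant /t/ (non-nasal) → -epe → *ugojkitepe*.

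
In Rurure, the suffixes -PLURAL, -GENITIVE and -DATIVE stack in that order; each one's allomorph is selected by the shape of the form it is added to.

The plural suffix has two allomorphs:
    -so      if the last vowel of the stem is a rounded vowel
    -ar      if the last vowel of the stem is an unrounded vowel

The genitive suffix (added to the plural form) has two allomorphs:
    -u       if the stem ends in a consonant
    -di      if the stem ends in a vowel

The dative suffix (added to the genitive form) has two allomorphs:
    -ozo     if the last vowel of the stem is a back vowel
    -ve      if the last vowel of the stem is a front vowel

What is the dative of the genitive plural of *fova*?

The last vowel of *fova* is /a/, which is an unrounded vowel, so the plural suffix is -ar, giving *fovaar*.
Since the final sound of the plural form *fovaar* is /r/ (a consonant), it takes -u, giving *fovaaru*.
The last vowel of the genitive form *fovaaru* is /u/, which is a back vowel, so the dative suffix is -ozo, giving *fovaaruozo*.

fovaaruozo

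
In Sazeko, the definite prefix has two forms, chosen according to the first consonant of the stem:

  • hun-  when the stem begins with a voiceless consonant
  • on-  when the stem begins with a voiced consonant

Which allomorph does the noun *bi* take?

*bi* — first consonant /b/ (voiced) → on-.

on-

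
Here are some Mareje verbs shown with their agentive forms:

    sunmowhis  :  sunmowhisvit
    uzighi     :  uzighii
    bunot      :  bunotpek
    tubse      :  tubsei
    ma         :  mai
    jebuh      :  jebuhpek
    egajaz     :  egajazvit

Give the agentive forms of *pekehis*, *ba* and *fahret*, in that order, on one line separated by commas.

pekehisvit, bai, fahretpek

The suffix is conditioned by the final sound: -vit when the stem ends in a sibilant (*sunmowhis*, *egajaz*); -pek when the stem ends in a non-sibilant consonant (*bunot*, *jebuh*); -i when the stem ends in a vowel (*uzighi*, *tubse*, *ma*).
*pekehis* — final sound /s/ (a sibilant) → -vit → *pekehisvit*.
The final sound of *ba* is /a/, which is a vowel, so the suffix is -i, giving *bai*.
*fahret*: final sound = /t/, a non-sibilant consonant → -pek → *fahretpek*.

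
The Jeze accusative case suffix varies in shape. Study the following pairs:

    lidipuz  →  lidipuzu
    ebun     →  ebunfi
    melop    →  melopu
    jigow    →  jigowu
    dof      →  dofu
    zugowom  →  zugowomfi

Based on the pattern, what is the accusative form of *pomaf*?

Looking at the final consonant of each stem: -fi when the stem ends in a nasal (*ebun*, *zugowom*); -u when the stem ends in a non-nasal consonant (*lidipuz*, *melop*, *jigow*, *dof*).
The final consonant of *pomaf* is /f/, which is non-nasal, so the suffix is -u, giving *pomafu*.

pomafu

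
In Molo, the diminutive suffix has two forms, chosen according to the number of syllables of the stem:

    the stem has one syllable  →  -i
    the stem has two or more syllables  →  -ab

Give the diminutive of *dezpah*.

dezpahab

With 2 syllables, *dezpah* takes -ab → *dezpahab*.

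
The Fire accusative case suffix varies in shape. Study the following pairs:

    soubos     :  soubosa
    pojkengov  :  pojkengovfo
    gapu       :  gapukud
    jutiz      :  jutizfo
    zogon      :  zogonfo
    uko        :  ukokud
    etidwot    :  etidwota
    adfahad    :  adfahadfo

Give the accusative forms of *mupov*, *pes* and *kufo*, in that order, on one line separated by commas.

mupovfo, pesa, kufokud

The alternation tracks the final sound of the stem — -a when the stem ends in a voiceless consonant (*soubos*, *etidwot*); -fo when the stem ends in a voiced consonant (*pojkengov*, *jutiz*, *zogon*, *adfahad*); -kud when the stem ends in a vowel (*gapu*, *uko*).
The final sound of *mupov* is /v/, which is a voiced consonant, so the suffix is -fo, giving *mupovfo*.
*pes* — final sound /s/ (a voiceless consonant) → -a → *pesa*.
*kufo* — final sound /o/ (a vowel) → -kud → *kufokud*.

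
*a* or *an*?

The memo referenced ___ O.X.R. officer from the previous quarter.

The indefinite article is chosen by the initial *sound* of the following word, not its spelling.
The initialism *O.X.R.* is read letter by letter; the first letter, O, is pronounced /oʊ/, which begins with a vowel sound.
So the article is *an*: The memo referenced an O.X.R. officer from the previous quarter.

an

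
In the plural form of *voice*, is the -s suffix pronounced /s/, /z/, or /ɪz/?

/ɪz/

The stem *voice* ends in a sibilant (/s, z, ʃ, ʒ, tʃ, dʒ/).
The plural suffix surfaces as /ɪz/ after sibilants, /s/ after other voiceless consonants, and /z/ after other voiced sounds.
So the plural -s on *voice* is pronounced /ɪz/.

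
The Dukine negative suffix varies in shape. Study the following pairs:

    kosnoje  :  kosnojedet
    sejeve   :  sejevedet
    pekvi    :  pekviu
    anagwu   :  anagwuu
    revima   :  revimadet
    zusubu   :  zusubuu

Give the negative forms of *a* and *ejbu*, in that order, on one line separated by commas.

The suffix is conditioned by the last vowel: -u when the last vowel of the stem is a high vowel (*pekvi*, *anagwu*, *zusubu*); -det when the last vowel of the stem is a non-high vowel (*kosnoje*, *sejeve*, *revima*).
*a* — last vowel /a/ (a non-high vowel) → -det → *adet*.
The last vowel of *ejbu* is /u/, which is a high vowel, so the suffix is -u, giving *ejbuu*.

adet, ejbuu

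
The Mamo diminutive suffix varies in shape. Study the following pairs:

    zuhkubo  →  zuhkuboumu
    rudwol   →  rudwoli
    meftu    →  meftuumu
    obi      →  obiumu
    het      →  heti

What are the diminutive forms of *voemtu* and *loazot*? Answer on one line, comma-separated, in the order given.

voemtuumu, loazoti

The suffix is conditioned by the final sound: -i when the stem ends in a consonant (*rudwol*, *het*); -umu when the stem ends in a vowel (*zuhkubo*, *meftu*, *obi*).
*voemtu*: final sound = /u/, a vowel → -umu → *voemtuumu*.
*loazot*: final sound = /t/, a consonant → -i → *loazoti*.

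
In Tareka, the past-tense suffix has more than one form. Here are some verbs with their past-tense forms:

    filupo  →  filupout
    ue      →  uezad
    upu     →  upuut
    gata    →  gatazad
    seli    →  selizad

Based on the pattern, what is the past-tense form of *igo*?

The suffix is conditioned by the last vowel: -ut when the last vowel of the stem is a rounded vowel (*filupo*, *upu*); -zad when the last vowel of the stem is an unrounded vowel (*ue*, *gata*, *seli*).
The last vowel of *igo* is /o/, which is a rounded vowel, so the suffix is -ut, giving *igout*.

igout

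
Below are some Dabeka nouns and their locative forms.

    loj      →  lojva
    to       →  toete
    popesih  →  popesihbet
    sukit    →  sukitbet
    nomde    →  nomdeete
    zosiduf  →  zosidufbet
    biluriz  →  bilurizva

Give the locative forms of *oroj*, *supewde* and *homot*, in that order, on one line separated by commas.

The suffix is conditioned by the final sound: -bet when the stem ends in a voiceless consonant (*popesih*, *sukit*, *zosiduf*); -va when the stem ends in a voiced consonant (*loj*, *biluriz*); -ete when the stem ends in a vowel (*to*, *nomde*).
The final sound of *oroj* is /j/, which is a voiced consonant, so the suffix is -va, giving *orojva*.
The final sound of *supewde* is /e/, which is a vowel, so the suffix is -ete, giving *supewdeete*.
*homot* — final sound /t/ (a voiceless consonant) → -bet → *homotbet*.

orojva, supewdeete, homotbet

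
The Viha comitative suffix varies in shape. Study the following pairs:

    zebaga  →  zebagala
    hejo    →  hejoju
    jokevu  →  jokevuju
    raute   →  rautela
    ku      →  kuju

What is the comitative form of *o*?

Looking at the last vowel of each stem: -ju when the last vowel of the stem is a rounded vowel (*hejo*, *jokevu*, *ku*); -la when the last vowel of the stem is an unrounded vowel (*zebaga*, *raute*).
The last vowel of *o* is /o/, which is a rounded vowel, so the suffix is -ju, giving *oju*.

oju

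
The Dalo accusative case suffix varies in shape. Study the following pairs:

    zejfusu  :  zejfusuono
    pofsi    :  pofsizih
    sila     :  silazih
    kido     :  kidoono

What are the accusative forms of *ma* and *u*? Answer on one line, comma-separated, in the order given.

mazih, uono

Looking at the last vowel of each stem: -ono when the last vowel of the stem is a rounded vowel (*zejfusu*, *kido*); -zih when the last vowel of the stem is an unrounded vowel (*pofsi*, *sila*).
*ma* — last vowel /a/ (an unrounded vowel) → -zih → *mazih*.
The last vowel of *u* is /u/, which is a rounded vowel, so the suffix is -ono, giving *uono*.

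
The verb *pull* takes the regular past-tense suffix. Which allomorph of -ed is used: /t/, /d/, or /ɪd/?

The stem *pull* ends in a voiced sound other than /d/.
The -ed suffix is realized as /ɪd/ after /t, d/; as /t/ after other voiceless consonants; and as /d/ after other voiced sounds.
So -ed on *pull* is pronounced /d/.

/d/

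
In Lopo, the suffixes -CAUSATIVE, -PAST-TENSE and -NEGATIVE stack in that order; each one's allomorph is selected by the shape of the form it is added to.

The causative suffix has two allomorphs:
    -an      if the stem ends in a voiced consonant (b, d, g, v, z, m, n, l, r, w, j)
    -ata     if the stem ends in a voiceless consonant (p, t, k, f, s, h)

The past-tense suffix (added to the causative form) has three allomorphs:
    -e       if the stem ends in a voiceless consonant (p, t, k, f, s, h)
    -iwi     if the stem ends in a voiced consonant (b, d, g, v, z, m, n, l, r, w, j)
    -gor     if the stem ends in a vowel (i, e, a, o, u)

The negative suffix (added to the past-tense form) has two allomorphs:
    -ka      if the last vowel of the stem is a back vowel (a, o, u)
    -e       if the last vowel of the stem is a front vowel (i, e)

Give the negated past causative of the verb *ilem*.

The final consonant of *ilem* is /m/, which is voiced, so the causative suffix is -an, giving *ileman*.
The causative form *ileman*: final sound = /n/, a voiced consonant → -iwi → *ilemaniwi*.
The last vowel of the past-tense form *ilemaniwi* is /i/, which is a front vowel, so the negative suffix is -e, giving *ilemaniwie*.

ilemaniwie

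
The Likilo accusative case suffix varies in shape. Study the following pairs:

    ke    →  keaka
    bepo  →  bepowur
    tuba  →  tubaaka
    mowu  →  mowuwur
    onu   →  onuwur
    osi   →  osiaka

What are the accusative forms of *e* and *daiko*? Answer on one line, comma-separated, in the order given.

The pattern is rounding harmony: -wur when the last vowel of the stem is a rounded vowel (*bepo*, *mowu*, *onu*); -aka when the last vowel of the stem is an unrounded vowel (*ke*, *tuba*, *osi*).
The last vowel of *e* is /e/, which is an unrounded vowel, so the suffix is -aka, giving *eaka*.
The last vowel of *daiko* is /o/, which is a rounded vowel, so the suffix is -wur, giving *daikowur*.

eaka, daikowur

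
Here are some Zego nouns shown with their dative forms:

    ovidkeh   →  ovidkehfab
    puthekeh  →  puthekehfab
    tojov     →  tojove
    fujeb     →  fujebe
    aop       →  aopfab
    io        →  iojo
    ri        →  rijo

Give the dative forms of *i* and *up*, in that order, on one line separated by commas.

Looking at the final sound of each stem: -fab when the stem ends in a voiceless consonant (*ovidkeh*, *puthekeh*, *aop*); -e when the stem ends in a voiced consonant (*tojov*, *fujeb*); -jo when the stem ends in a vowel (*io*, *ri*).
*i* — final sound /i/ (a vowel) → -jo → *ijo*.
The final sound of *up* is /p/, which is a voiceless consonant, so the suffix is -fab, giving *upfab*.

ijo, upfab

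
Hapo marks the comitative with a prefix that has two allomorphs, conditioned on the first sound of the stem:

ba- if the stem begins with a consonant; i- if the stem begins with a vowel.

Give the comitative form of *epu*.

Since the first sound of *epu* is /e/ (a vowel), it takes i-, giving *iepu*.

iepu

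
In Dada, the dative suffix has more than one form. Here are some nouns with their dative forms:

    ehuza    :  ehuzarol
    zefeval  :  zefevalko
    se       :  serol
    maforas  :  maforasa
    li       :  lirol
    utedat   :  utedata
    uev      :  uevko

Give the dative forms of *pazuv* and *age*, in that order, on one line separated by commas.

pazuvko, agerol

The alternation tracks the final sound of the stem — -a when the stem ends in a voiceless consonant (*maforas*, *utedat*); -ko when the stem ends in a voiced consonant (*zefeval*, *uev*); -rol when the stem ends in a vowel (*ehuza*, *se*, *li*).
*pazuv*: final sound = /v/, a voiced consonant → -ko → *pazuvko*.
*age* — final sound /e/ (a vowel) → -rol → *agerol*.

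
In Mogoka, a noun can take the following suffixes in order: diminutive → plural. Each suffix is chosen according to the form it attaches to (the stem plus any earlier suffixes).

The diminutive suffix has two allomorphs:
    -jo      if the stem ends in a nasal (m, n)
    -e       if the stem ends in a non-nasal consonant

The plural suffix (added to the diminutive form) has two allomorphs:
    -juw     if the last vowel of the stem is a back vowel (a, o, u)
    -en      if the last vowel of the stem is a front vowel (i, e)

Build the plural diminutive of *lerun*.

*lerun* — final consonant /n/ (a nasal) → -jo → *lerunjo*.
Since the last vowel of the diminutive form *lerunjo* is /o/ (a back vowel), it takes -juw, giving *lerunjojuw*.

lerunjojuw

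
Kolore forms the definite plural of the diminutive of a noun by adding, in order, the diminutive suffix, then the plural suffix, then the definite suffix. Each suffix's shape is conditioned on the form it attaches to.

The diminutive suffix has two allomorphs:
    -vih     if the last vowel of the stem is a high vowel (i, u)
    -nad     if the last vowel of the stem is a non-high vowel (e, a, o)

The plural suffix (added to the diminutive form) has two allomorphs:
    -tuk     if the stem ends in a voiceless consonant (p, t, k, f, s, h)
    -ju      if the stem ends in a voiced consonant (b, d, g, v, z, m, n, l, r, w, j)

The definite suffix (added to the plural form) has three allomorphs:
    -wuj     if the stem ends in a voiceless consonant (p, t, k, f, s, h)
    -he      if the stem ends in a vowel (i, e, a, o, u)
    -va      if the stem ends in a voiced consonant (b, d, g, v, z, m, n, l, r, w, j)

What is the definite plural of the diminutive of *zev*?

*zev* — last vowel /e/ (a non-high vowel) → -nad → *zevnad*.
The diminutive form *zevnad*: final consonant = /d/, voiced → -ju → *zevnadju*.
Since the final sound of the plural form *zevnadju* is /u/ (a vowel), it takes -he, giving *zevnadjuhe*.

zevnadjuhe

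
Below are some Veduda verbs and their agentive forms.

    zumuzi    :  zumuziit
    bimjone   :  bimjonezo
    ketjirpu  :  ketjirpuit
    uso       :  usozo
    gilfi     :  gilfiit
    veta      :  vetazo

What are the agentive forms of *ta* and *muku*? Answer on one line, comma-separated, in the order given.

tazo, mukuit

The pattern is height harmony: -it when the last vowel of the stem is a high vowel (*zumuzi*, *ketjirpu*, *gilfi*); -zo when the last vowel of the stem is a non-high vowel (*bimjone*, *uso*, *veta*).
The last vowel of *ta* is /a/, which is a non-high vowel, so the suffix is -zo, giving *tazo*.
The last vowel of *muku* is /u/, which is a high vowel, so the suffix is -it, giving *mukuit*.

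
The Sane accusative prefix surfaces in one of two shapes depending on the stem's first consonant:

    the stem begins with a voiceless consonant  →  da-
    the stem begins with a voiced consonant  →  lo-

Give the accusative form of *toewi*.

datoewi

Since the first consonant of *toewi* is /t/ (voiceless), it takes da-, giving *datoewi*.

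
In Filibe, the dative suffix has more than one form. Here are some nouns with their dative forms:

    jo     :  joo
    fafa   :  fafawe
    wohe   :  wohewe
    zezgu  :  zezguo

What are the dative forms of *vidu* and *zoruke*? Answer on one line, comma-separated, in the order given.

The suffix is conditioned by the last vowel: -o when the last vowel of the stem is a rounded vowel (*jo*, *zezgu*); -we when the last vowel of the stem is an unrounded vowel (*fafa*, *wohe*).
*vidu* — last vowel /u/ (a rounded vowel) → -o → *viduo*.
*zoruke* — last vowel /e/ (an unrounded vowel) → -we → *zorukewe*.

viduo, zorukewe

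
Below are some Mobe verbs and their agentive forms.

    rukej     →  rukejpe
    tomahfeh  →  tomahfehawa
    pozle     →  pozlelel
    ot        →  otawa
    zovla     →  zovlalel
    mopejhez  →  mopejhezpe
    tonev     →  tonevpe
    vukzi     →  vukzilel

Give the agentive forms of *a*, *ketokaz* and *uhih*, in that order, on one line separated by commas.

alel, ketokazpe, uhihawa

The alternation tracks the final sound of the stem — -awa when the stem ends in a voiceless consonant (*tomahfeh*, *ot*); -pe when the stem ends in a voiced consonant (*rukej*, *mopejhez*, *tonev*); -lel when the stem ends in a vowel (*pozle*, *zovla*, *vukzi*).
Since the final sound of *a* is /a/ (a vowel), it takes -lel, giving *alel*.
The final sound of *ketokaz* is /z/, which is a voiced consonant, so the suffix is -pe, giving *ketokazpe*.
Since the final sound of *uhih* is /h/ (a voiceless consonant), it takes -awa, giving *uhihawa*.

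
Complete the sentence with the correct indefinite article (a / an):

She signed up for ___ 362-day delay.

The indefinite article is chosen by the initial *sound* of the following word, not its spelling.
The number *362* is spoken "three hundred …", beginning with /θriː/ — a consonant sound.
So the article is *a*: She signed up for a 362-day delay.

a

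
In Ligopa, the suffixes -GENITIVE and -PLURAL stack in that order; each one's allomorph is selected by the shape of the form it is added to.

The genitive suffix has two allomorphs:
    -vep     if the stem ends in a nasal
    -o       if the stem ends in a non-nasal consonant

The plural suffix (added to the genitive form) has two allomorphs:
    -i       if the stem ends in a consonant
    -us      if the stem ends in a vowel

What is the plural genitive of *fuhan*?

fuhanvepi

The final consonant of *fuhan* is /n/, which is a nasal, so the genitive suffix is -vep, giving *fuhanvep*.
Since the final sound of the genitive form *fuhanvep* is /p/ (a consonant), it takes -i, giving *fuhanvepi*.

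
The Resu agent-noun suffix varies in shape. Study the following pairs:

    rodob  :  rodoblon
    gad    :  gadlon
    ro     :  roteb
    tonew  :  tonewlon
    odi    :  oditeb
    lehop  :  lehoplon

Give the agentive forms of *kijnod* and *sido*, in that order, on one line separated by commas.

kijnodlon, sidoteb

The pattern is consonant vs. vowel: -lon when the stem ends in a consonant (*rodob*, *gad*, *tonew*, *lehop*); -teb when the stem ends in a vowel (*ro*, *odi*).
Since the final sound of *kijnod* is /d/ (a consonant), it takes -lon, giving *kijnodlon*.
*sido* — final sound /o/ (a vowel) → -teb → *sidoteb*.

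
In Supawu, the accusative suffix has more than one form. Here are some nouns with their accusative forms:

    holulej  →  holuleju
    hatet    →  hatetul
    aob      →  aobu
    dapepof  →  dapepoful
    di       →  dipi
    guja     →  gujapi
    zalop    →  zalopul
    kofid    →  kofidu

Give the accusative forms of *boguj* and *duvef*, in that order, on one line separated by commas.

boguju, duveful

The alternation tracks the final sound of the stem — -ul when the stem ends in a voiceless consonant (*hatet*, *dapepof*, *zalop*); -u when the stem ends in a voiced consonant (*holulej*, *aob*, *kofid*); -pi when the stem ends in a vowel (*di*, *guja*).
*boguj* — final sound /j/ (a voiced consonant) → -u → *boguju*.
*duvef* — final sound /f/ (a voiceless consonant) → -ul → *duveful*.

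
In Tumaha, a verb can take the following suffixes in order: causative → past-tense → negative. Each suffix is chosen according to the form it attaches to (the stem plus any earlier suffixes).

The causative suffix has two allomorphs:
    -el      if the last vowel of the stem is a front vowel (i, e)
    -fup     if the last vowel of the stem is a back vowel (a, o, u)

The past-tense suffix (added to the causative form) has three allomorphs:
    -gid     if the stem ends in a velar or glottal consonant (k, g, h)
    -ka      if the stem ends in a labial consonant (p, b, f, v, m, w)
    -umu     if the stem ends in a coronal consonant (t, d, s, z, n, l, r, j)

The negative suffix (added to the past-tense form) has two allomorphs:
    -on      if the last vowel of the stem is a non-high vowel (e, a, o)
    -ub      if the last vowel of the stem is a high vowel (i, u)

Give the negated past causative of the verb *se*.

Since the last vowel of *se* is /e/ (a front vowel), it takes -el, giving *seel*.
Since the final consonant of the causative form *seel* is /l/ (coronal), it takes -umu, giving *seelumu*.
The past-tense form *seelumu* — last vowel /u/ (a high vowel) → -ub → *seelumuub*.

seelumuub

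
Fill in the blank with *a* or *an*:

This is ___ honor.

The indefinite article is chosen by the initial *sound* of the following word, not its spelling.
*honor* begins with the sound /ɒ/ (silent h) — a vowel sound.
So the article is *an*: This is an honor.

an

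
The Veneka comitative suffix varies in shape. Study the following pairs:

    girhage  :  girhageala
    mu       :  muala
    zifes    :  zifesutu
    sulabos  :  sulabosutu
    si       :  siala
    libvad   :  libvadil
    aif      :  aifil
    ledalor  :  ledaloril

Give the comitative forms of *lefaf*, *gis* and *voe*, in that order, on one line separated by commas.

lefafil, gisutu, voeala

The alternation tracks the final sound of the stem — -utu when the stem ends in a sibilant (*zifes*, *sulabos*); -il when the stem ends in a non-sibilant consonant (*libvad*, *aif*, *ledalor*); -ala when the stem ends in a vowel (*girhage*, *mu*, *si*).
*lefaf*: final sound = /f/, a non-sibilant consonant → -il → *lefafil*.
*gis*: final sound = /s/, a sibilant → -utu → *gisutu*.
The final sound of *voe* is /e/, which is a vowel, so the suffix is -ala, giving *voeala*.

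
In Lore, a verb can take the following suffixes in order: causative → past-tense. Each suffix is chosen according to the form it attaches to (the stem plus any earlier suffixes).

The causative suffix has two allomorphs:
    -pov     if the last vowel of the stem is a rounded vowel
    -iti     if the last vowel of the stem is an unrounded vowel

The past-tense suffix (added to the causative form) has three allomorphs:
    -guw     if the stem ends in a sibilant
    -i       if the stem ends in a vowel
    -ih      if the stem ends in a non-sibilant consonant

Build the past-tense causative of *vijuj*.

The last vowel of *vijuj* is /u/, which is a rounded vowel, so the causative suffix is -pov, giving *vijujpov*.
The final sound of the causative form *vijujpov* is /v/, which is a non-sibilant consonant, so the past-tense suffix is -ih, giving *vijujpovih*.

vijujpovih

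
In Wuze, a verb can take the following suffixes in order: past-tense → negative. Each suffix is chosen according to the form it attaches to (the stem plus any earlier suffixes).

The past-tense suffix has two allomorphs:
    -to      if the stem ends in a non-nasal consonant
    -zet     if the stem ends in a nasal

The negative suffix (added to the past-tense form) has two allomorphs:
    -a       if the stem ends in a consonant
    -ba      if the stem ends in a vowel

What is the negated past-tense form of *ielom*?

ielomzeta

Since the final consonant of *ielom* is /m/ (a nasal), it takes -zet, giving *ielomzet*.
Since the final sound of the past-tense form *ielomzet* is /t/ (a consonant), it takes -a, giving *ielomzeta*.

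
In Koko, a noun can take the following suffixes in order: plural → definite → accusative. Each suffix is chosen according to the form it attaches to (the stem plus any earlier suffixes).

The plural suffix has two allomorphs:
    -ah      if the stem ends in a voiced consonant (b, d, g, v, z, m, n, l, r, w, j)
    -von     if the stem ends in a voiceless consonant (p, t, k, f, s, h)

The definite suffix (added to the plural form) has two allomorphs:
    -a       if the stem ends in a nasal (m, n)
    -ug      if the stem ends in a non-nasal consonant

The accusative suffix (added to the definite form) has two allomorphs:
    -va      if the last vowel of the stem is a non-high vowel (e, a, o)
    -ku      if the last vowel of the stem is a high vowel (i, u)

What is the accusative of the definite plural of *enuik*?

enuikvonava

*enuik* — final consonant /k/ (voiceless) → -von → *enuikvon*.
The plural form *enuikvon*: final consonant = /n/, a nasal → -a → *enuikvona*.
Since the last vowel of the definite form *enuikvona* is /a/ (a non-high vowel), it takes -va, giving *enuikvonava*.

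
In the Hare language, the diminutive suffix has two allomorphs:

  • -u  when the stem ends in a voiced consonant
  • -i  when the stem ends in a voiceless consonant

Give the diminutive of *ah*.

Since the final consonant of *ah* is /h/ (voiceless), it takes -i, giving *ahi*.

ahi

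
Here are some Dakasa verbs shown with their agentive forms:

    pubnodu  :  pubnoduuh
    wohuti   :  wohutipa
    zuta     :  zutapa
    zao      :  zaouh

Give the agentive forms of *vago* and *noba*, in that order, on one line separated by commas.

The suffix is conditioned by the last vowel: -uh when the last vowel of the stem is a rounded vowel (*pubnodu*, *zao*); -pa when the last vowel of the stem is an unrounded vowel (*wohuti*, *zuta*).
*vago* — last vowel /o/ (a rounded vowel) → -uh → *vagouh*.
Since the last vowel of *noba* is /a/ (an unrounded vowel), it takes -pa, giving *nobapa*.

vagouh, nobapa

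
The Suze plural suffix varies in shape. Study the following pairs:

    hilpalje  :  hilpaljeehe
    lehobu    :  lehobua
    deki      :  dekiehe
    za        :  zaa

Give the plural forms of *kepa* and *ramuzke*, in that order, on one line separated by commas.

The alternation tracks the last vowel of the stem — -ehe when the last vowel of the stem is a front vowel (*hilpalje*, *deki*); -a when the last vowel of the stem is a back vowel (*lehobu*, *za*).
Since the last vowel of *kepa* is /a/ (a back vowel), it takes -a, giving *kepaa*.
*ramuzke*: last vowel = /e/, a front vowel → -ehe → *ramuzkeehe*.

kepaa, ramuzkeehe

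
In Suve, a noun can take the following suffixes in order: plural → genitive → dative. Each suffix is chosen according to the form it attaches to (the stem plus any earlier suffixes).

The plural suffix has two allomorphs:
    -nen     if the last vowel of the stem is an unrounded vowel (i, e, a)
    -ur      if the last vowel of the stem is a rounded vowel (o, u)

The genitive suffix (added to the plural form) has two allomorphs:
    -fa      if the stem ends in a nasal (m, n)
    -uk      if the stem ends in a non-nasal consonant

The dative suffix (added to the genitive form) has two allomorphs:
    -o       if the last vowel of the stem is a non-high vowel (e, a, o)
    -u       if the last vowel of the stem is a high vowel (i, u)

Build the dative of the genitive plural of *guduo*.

guduouruku

*guduo*: last vowel = /o/, a rounded vowel → -ur → *guduour*.
The plural form *guduour* — final consonant /r/ (non-nasal) → -uk → *guduouruk*.
The genitive form *guduouruk*: last vowel = /u/, a high vowel → -u → *guduouruku*.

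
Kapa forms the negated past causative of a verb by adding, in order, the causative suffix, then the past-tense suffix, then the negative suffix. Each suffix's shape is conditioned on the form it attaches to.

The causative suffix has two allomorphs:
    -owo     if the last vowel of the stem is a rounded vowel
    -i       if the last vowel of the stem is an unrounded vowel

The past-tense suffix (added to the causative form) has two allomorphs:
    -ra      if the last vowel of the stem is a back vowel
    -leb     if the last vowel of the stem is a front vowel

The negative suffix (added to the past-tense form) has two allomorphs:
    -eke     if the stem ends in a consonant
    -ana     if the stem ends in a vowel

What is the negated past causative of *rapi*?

*rapi* — last vowel /i/ (an unrounded vowel) → -i → *rapii*.
The causative form *rapii*: last vowel = /i/, a front vowel → -leb → *rapiileb*.
The past-tense form *rapiileb*: final sound = /b/, a consonant → -eke → *rapiilebeke*.

rapiilebeke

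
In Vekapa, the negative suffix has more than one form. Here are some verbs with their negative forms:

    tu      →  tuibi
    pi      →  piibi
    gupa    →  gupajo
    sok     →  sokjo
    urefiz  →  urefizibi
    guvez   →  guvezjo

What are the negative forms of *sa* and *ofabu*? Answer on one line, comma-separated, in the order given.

Looking at the last vowel of each stem: -ibi when the last vowel of the stem is a high vowel (*tu*, *pi*, *urefiz*); -jo when the last vowel of the stem is a non-high vowel (*gupa*, *sok*, *guvez*).
*sa*: last vowel = /a/, a non-high vowel → -jo → *sajo*.
*ofabu* — last vowel /u/ (a high vowel) → -ibi → *ofabuibi*.

sajo, ofabuibi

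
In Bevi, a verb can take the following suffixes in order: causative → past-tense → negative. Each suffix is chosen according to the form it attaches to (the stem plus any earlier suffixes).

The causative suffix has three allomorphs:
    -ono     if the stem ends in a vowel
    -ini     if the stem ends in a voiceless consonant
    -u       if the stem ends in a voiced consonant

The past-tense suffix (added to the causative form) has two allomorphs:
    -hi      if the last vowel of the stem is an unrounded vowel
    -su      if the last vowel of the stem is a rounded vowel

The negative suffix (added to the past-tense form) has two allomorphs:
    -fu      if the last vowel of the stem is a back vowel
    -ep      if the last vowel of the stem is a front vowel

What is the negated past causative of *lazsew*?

lazsewusufu

The final sound of *lazsew* is /w/, which is a voiced consonant, so the causative suffix is -u, giving *lazsewu*.
The last vowel of the causative form *lazsewu* is /u/, which is a rounded vowel, so the past-tense suffix is -su, giving *lazsewusu*.
The past-tense form *lazsewusu*: last vowel = /u/, a back vowel → -fu → *lazsewusufu*.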